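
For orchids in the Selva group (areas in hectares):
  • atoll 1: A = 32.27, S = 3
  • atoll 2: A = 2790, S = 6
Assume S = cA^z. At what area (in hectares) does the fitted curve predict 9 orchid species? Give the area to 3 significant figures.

z = ln(6/3) / ln(2790/32.27) = 0.6931 / 4.4597 = 0.1554
c = 3 / 32.27^0.1554 = 3 / 1.716 = 1.748
A = (9/1.748)^(1/0.1554) ⇒ ln A = ln(5.148)/0.1554 = 10.5425
A = e^10.5425 ≈ 37893 hectares

37900 hectares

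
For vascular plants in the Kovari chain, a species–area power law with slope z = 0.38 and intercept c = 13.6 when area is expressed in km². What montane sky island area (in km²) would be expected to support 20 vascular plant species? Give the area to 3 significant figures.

20 = 13.6 × A^0.38  ⇒  A^0.38 = 20/13.6 = 1.471
ln A = ln(1.471) / 0.38 = 0.3857 / 0.38 = 1.0149
A = e^1.0149 ≈ 2.759 km²

2.76 km²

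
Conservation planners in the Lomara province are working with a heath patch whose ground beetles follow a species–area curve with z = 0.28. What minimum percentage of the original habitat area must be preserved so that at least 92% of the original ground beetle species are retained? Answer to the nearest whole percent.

74%

Need (A_new/A_old)^0.28 = 0.92, so A_new/A_old = 0.92^(1/0.28) = 0.92^3.571
ln(A_new/A_old) = ln 0.92 / 0.28 = -0.0834 / 0.28 = -0.2978
A_new/A_old = e^-0.2978 ≈ 0.7425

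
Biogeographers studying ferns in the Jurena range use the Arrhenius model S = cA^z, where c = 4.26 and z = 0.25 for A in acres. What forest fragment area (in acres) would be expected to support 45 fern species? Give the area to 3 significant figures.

12500 acres

45 = 4.26 × A^0.25  ⇒  A^0.25 = 45/4.26 = 10.56
ln A = ln(10.56) / 0.25 = 2.3574 / 0.25 = 9.4296
A = e^9.4296 ≈ 12451 acres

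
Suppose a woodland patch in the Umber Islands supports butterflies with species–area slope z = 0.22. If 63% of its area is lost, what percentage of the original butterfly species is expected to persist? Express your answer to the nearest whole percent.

80%

S_new/S_old = (A_new/A_old)^z = 0.37^0.22
= exp(0.22 × ln 0.37) = exp(0.22 × -0.9943) = exp(-0.2187) ≈ 0.8035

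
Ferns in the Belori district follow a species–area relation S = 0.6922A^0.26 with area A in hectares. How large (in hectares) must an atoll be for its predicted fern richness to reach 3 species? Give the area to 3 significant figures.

3 = 0.6922 × A^0.26  ⇒  A^0.26 = 3/0.6922 = 4.334
ln A = ln(4.334) / 0.26 = 1.4665 / 0.26 = 5.6404
A = e^5.6404 ≈ 281.6 hectares

282 hectares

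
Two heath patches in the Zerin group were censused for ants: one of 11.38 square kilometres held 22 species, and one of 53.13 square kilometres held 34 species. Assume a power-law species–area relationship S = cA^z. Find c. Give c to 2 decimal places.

11.07

z = ln(S₂/S₁) / ln(A₂/A₁) = ln(34/22) / ln(53.13/11.38) = 0.4353 / 1.5409 = 0.2825
c = S₁ / A₁^z = 22 / 11.38^0.2825 = 22 / 1.988 = 11.07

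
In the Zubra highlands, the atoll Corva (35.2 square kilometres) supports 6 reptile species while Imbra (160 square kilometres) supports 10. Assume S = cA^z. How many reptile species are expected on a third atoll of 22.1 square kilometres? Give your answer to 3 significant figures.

z = ln(10/6) / ln(160/35.2) = 0.5108 / 1.5141 = 0.3374
c = 6 / 35.2^0.3374 = 6 / 3.325 = 1.805
S₃ = 1.805 × 22.1^0.3374 = 1.805 × 2.842 ≈ 5.128

5.13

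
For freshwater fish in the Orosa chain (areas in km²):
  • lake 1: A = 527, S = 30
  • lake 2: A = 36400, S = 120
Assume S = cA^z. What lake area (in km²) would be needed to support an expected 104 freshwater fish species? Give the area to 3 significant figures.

23500 km²

z = ln(120/30) / ln(36400/527) = 1.3863 / 4.2351 = 0.3273
c = 30 / 527^0.3273 = 30 / 7.779 = 3.856
A = (104/3.856)^(1/0.3273) ⇒ ln A = ln(26.97)/0.3273 = 10.0652
A = e^10.0652 ≈ 23509 km²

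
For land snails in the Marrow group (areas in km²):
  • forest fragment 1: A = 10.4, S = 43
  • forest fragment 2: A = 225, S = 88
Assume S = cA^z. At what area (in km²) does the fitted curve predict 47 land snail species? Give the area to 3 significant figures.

z = ln(88/43) / ln(225/10.4) = 0.7161 / 3.0743 = 0.2329
c = 43 / 10.4^0.2329 = 43 / 1.725 = 24.92
A = (47/24.92)^(1/0.2329) ⇒ ln A = ln(1.886)/0.2329 = 2.7236
A = e^2.7236 ≈ 15.24 km²

15.2 km²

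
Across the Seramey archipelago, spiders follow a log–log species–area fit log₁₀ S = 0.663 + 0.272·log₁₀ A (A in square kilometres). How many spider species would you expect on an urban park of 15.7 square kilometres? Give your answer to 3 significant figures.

9.73

S = 4.603 × 15.7^0.272
ln S = ln 4.603 + 0.272 × ln 15.7 = 1.5266 + 0.272 × 2.7537 = 2.2756
S = e^2.2756 ≈ 9.734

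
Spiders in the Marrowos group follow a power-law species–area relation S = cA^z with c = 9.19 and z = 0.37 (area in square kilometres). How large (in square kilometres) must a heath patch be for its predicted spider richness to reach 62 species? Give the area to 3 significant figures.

62 = 9.19 × A^0.37  ⇒  A^0.37 = 62/9.19 = 6.746
ln A = ln(6.746) / 0.37 = 1.9090 / 0.37 = 5.1595
A = e^5.1595 ≈ 174.1 square kilometres

174 square kilometres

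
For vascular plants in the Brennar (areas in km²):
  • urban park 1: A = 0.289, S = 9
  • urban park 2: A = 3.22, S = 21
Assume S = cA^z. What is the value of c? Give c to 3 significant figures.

z = ln(S₂/S₁) / ln(A₂/A₁) = ln(21/9) / ln(3.22/0.289) = 0.8473 / 2.4107 = 0.3515
c = S₁ / A₁^z = 9 / 0.289^0.3515 = 9 / 0.6464 = 13.92

13.9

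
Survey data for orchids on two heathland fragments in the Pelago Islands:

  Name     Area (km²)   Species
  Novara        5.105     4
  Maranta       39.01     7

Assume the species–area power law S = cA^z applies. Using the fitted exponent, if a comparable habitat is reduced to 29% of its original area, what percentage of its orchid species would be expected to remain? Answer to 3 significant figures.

z = ln(7/4) / ln(39.01/5.105) = 0.5596 / 2.0336 = 0.2752
S_new/S_old = (A_new/A_old)^z = 0.29^0.2752 = exp(0.2752 × -1.2379) = 0.7113

71.1%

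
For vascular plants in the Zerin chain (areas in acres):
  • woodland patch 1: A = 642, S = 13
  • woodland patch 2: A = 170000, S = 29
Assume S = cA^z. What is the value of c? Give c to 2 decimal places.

z = ln(S₂/S₁) / ln(A₂/A₁) = ln(29/13) / ln(170000/642) = 0.8023 / 5.5790 = 0.1438
c = S₁ / A₁^z = 13 / 642^0.1438 = 13 / 2.534 = 5.131

5.13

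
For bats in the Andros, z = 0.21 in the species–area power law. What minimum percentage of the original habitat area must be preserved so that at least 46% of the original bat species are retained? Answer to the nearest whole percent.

2%

Need (A_new/A_old)^0.21 = 0.46, so A_new/A_old = 0.46^(1/0.21) = 0.46^4.762
ln(A_new/A_old) = ln 0.46 / 0.21 = -0.7765 / 0.21 = -3.6978
A_new/A_old = e^-3.6978 ≈ 0.02478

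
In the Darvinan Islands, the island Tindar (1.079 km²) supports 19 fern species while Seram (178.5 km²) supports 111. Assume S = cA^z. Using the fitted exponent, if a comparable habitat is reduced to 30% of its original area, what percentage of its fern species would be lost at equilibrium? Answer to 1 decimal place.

34.0%

z = ln(111/19) / ln(178.5/1.079) = 1.7651 / 5.1086 = 0.3455
S_new/S_old = (A_new/A_old)^z = 0.3^0.3455 = exp(0.3455 × -1.2040) = 0.6597
Fraction lost = 1 − 0.6597 = 0.3403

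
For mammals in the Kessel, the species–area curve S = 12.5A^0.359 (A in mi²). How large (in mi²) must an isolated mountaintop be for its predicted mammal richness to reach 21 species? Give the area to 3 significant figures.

21 = 12.5 × A^0.359  ⇒  A^0.359 = 21/12.5 = 1.68
ln A = ln(1.68) / 0.359 = 0.5188 / 0.359 = 1.4451
A = e^1.4451 ≈ 4.242 mi²

4.24 mi²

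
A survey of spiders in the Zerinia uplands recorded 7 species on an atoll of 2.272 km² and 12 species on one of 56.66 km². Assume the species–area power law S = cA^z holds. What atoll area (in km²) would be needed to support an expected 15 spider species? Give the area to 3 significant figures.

z = ln(12/7) / ln(56.66/2.272) = 0.5390 / 3.2164 = 0.1676
c = 7 / 2.272^0.1676 = 7 / 1.147 = 6.101
A = (15/6.101)^(1/0.1676) ⇒ ln A = ln(2.459)/0.1676 = 5.3687
A = e^5.3687 ≈ 214.6 km²

215 km²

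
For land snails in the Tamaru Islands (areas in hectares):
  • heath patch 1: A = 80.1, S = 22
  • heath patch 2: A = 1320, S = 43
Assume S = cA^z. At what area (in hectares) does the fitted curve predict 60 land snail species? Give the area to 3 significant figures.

z = ln(43/22) / ln(1320/80.1) = 0.6702 / 2.8021 = 0.2392
c = 22 / 80.1^0.2392 = 22 / 2.853 = 7.712
A = (60/7.712)^(1/0.2392) ⇒ ln A = ln(7.78)/0.2392 = 8.5784
A = e^8.5784 ≈ 5315 hectares

5320 hectares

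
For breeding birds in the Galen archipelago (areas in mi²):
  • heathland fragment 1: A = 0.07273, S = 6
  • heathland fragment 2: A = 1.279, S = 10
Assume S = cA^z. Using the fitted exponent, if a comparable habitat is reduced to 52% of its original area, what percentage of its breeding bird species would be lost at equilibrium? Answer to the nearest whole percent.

z = ln(10/6) / ln(1.279/0.07273) = 0.5108 / 2.8671 = 0.1782
S_new/S_old = (A_new/A_old)^z = 0.52^0.1782 = exp(0.1782 × -0.6539) = 0.89
Fraction lost = 1 − 0.89 = 0.11

11%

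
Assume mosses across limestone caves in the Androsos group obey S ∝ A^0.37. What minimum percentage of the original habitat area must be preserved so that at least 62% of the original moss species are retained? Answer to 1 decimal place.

Need (A_new/A_old)^0.37 = 0.62, so A_new/A_old = 0.62^(1/0.37) = 0.62^2.703
ln(A_new/A_old) = ln 0.62 / 0.37 = -0.4780 / 0.37 = -1.2920
A_new/A_old = e^-1.2920 ≈ 0.2747

27.5%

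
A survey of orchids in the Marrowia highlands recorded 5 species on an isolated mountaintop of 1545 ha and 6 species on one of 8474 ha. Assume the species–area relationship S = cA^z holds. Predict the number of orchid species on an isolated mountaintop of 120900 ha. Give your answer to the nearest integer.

z = ln(6/5) / ln(8474/1545) = 0.1823 / 1.7020 = 0.1071
c = 5 / 1545^0.1071 = 5 / 2.196 = 2.277
S₃ = 2.277 × 120900^0.1071 = 2.277 × 3.503 ≈ 7.976

8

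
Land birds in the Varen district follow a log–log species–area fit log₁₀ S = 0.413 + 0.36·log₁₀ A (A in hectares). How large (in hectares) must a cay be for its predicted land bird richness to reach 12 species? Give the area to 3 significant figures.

12 = 2.588 × A^0.36  ⇒  A^0.36 = 12/2.588 = 4.636
ln A = ln(4.636) / 0.36 = 1.5339 / 0.36 = 4.2609
A = e^4.2609 ≈ 70.88 hectares

70.9 hectares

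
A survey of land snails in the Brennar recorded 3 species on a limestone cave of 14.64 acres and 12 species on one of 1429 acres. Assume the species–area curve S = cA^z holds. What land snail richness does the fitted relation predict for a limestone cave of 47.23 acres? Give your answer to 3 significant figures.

z = ln(12/3) / ln(1429/14.64) = 1.3863 / 4.5810 = 0.3026
c = 3 / 14.64^0.3026 = 3 / 2.253 = 1.332
S₃ = 1.332 × 47.23^0.3026 = 1.332 × 3.211 ≈ 4.276

4.28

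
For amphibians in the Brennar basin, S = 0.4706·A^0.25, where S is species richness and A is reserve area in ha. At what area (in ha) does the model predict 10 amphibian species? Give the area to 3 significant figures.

10 = 0.4706 × A^0.25  ⇒  A^0.25 = 10/0.4706 = 21.25
ln A = ln(21.25) / 0.25 = 3.0563 / 0.25 = 12.2253
A = e^12.2253 ≈ 203888 ha

204000 ha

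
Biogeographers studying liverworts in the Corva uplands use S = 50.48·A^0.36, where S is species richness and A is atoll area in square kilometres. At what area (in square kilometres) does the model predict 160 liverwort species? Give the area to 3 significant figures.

24.6 square kilometres

160 = 50.48 × A^0.36  ⇒  A^0.36 = 160/50.48 = 3.17
ln A = ln(3.17) / 0.36 = 1.1536 / 0.36 = 3.2044
A = e^3.2044 ≈ 24.64 square kilometres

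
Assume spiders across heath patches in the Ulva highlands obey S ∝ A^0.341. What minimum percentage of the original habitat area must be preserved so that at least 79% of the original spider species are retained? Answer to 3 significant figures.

50.1%

Need (A_new/A_old)^0.341 = 0.79, so A_new/A_old = 0.79^(1/0.341) = 0.79^2.933
ln(A_new/A_old) = ln 0.79 / 0.341 = -0.2357 / 0.341 = -0.6913
A_new/A_old = e^-0.6913 ≈ 0.5009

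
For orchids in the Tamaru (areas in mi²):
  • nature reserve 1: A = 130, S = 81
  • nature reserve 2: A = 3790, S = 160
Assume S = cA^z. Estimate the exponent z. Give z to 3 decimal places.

0.202

Taking logs: ln S = ln c + z ln A, so z = (ln S₂ − ln S₁)/(ln A₂ − ln A₁).
z = ln(160/81) / ln(3790/130) = ln(1.975) / ln(29.15) = 0.6807 / 3.3726 = 0.2018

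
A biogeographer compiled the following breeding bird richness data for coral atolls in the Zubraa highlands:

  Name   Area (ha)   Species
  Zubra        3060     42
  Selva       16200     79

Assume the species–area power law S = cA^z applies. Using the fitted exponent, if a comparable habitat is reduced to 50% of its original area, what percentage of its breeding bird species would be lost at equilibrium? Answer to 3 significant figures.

23.1%

z = ln(79/42) / ln(16200/3060) = 0.6318 / 1.6666 = 0.3791
S_new/S_old = (A_new/A_old)^z = 0.5^0.3791 = exp(0.3791 × -0.6931) = 0.7689
Fraction lost = 1 − 0.7689 = 0.2311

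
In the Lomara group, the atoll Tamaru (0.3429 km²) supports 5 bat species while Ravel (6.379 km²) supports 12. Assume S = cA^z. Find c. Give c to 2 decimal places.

6.89

z = ln(S₂/S₁) / ln(A₂/A₁) = ln(12/5) / ln(6.379/0.3429) = 0.8755 / 2.9233 = 0.2995
c = S₁ / A₁^z = 5 / 0.3429^0.2995 = 5 / 0.7258 = 6.889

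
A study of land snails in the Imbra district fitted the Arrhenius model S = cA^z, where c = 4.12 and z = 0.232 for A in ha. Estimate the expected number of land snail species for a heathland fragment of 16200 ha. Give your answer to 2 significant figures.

S = 4.12 × 16200^0.232 = 4.12 × 9.476 ≈ 39.04

39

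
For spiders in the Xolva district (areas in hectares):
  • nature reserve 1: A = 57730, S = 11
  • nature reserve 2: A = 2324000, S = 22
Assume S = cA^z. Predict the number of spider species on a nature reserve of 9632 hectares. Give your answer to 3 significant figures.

z = ln(22/11) / ln(2324000/57730) = 0.6931 / 3.6953 = 0.1876
c = 11 / 57730^0.1876 = 11 / 7.819 = 1.407
S₃ = 1.407 × 9632^0.1876 = 1.407 × 5.588 ≈ 7.862

7.86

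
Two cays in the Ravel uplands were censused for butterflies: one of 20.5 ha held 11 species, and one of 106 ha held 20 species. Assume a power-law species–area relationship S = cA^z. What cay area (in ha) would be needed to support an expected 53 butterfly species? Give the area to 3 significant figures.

z = ln(20/11) / ln(106/20.5) = 0.5978 / 1.6430 = 0.3639
c = 11 / 20.5^0.3639 = 11 / 3.001 = 3.665
A = (53/3.665)^(1/0.3639) ⇒ ln A = ln(14.46)/0.3639 = 7.3418
A = e^7.3418 ≈ 1543 ha

1540 ha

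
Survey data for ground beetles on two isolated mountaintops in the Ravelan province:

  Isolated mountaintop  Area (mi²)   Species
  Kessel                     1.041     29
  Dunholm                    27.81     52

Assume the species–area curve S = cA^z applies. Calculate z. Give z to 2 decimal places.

0.18

Taking logs: ln S = ln c + z ln A, so z = (ln S₂ − ln S₁)/(ln A₂ − ln A₁).
z = ln(52/29) / ln(27.81/1.041) = ln(1.793) / ln(26.71) = 0.5839 / 3.2852 = 0.1778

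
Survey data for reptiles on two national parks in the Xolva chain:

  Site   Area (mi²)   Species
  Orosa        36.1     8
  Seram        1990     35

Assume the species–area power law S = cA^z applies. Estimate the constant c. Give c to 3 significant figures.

z = ln(S₂/S₁) / ln(A₂/A₁) = ln(35/8) / ln(1990/36.1) = 1.4759 / 4.0096 = 0.3681
c = S₁ / A₁^z = 8 / 36.1^0.3681 = 8 / 3.744 = 2.137

2.14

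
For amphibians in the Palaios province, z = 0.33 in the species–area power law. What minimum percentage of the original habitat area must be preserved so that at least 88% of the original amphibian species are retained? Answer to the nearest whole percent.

Need (A_new/A_old)^0.33 = 0.88, so A_new/A_old = 0.88^(1/0.33) = 0.88^3.03
ln(A_new/A_old) = ln 0.88 / 0.33 = -0.1278 / 0.33 = -0.3874
A_new/A_old = e^-0.3874 ≈ 0.6788

68%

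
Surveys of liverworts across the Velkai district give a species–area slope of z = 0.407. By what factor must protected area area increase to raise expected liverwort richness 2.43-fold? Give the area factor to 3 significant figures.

(A₂/A₁)^0.407 = 2.43, so A₂/A₁ = 2.43^(1/0.407) = 2.43^2.457
ln(A₂/A₁) = ln 2.43 / 0.407 = 0.8879 / 0.407 = 2.1816
A₂/A₁ = e^2.1816 ≈ 8.86

8.86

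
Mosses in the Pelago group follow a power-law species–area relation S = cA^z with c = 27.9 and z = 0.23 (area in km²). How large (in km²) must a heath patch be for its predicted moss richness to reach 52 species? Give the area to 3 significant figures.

15.0 km²

52 = 27.9 × A^0.23  ⇒  A^0.23 = 52/27.9 = 1.864
ln A = ln(1.864) / 0.23 = 0.6226 / 0.23 = 2.7070
A = e^2.7070 ≈ 14.98 km²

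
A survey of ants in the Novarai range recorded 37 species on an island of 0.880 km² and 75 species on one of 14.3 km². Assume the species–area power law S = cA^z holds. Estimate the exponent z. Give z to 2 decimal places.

0.25

Taking logs: ln S = ln c + z ln A, so z = (ln S₂ − ln S₁)/(ln A₂ − ln A₁).
z = ln(75/37) / ln(14.3/0.88) = ln(2.027) / ln(16.25) = 0.7066 / 2.7881 = 0.2534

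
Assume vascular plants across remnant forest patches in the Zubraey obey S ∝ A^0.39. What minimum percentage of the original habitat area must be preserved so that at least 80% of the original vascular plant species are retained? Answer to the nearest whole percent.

56%

Need (A_new/A_old)^0.39 = 0.8, so A_new/A_old = 0.8^(1/0.39) = 0.8^2.564
ln(A_new/A_old) = ln 0.8 / 0.39 = -0.2231 / 0.39 = -0.5722
A_new/A_old = e^-0.5722 ≈ 0.5643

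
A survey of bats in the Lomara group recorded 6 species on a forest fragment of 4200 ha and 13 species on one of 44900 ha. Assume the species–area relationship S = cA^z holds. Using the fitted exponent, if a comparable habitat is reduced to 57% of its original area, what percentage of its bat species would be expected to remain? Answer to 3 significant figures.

z = ln(13/6) / ln(44900/4200) = 0.7732 / 2.3694 = 0.3263
S_new/S_old = (A_new/A_old)^z = 0.57^0.3263 = exp(0.3263 × -0.5621) = 0.8324

83.2%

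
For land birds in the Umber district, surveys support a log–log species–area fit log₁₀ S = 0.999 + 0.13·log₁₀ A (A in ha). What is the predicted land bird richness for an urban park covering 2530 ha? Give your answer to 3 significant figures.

S = 9.977 × 2530^0.13 = 9.977 × 2.77 ≈ 27.63

27.6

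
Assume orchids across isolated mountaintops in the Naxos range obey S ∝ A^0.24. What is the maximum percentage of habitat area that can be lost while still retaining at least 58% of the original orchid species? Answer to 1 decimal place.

Need (A_new/A_old)^0.24 = 0.58, so A_new/A_old = 0.58^(1/0.24) = 0.58^4.167
ln(A_new/A_old) = ln 0.58 / 0.24 = -0.5447 / 0.24 = -2.2697
A_new/A_old = e^-2.2697 ≈ 0.1033
Fraction that can be lost = 1 − 0.1033 = 0.8967

89.7%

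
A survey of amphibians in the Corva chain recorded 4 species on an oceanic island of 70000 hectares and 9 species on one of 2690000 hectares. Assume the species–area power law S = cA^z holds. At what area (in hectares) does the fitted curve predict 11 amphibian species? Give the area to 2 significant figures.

z = ln(9/4) / ln(2690000/70000) = 0.8109 / 3.6488 = 0.2222
c = 4 / 70000^0.2222 = 4 / 11.93 = 0.3352
A = (11/0.3352)^(1/0.2222) ⇒ ln A = ln(32.82)/0.2222 = 15.7080
A = e^15.7080 ≈ 6635700 hectares

6600000 hectares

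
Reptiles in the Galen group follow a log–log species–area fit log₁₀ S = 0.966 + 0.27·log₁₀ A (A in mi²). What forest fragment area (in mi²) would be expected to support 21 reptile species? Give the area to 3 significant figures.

20.9 mi²

21 = 9.247 × A^0.27  ⇒  A^0.27 = 21/9.247 = 2.271
ln A = ln(2.271) / 0.27 = 0.8202 / 0.27 = 3.0379
A = e^3.0379 ≈ 20.86 mi²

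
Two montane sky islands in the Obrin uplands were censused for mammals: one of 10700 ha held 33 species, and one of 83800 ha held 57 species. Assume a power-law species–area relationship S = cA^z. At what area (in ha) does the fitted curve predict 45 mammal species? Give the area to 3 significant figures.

z = ln(57/33) / ln(83800/10700) = 0.5465 / 2.0582 = 0.2655
c = 33 / 10700^0.2655 = 33 / 11.75 = 2.809
A = (45/2.809)^(1/0.2655) ⇒ ln A = ln(16.02)/0.2655 = 10.4460
A = e^10.4460 ≈ 34406 ha

34400 ha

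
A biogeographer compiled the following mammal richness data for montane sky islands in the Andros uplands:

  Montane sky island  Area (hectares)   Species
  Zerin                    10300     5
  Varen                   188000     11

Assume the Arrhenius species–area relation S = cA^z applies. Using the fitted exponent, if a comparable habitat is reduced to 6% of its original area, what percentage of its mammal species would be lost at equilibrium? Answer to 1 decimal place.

53.4%

z = ln(11/5) / ln(188000/10300) = 0.7885 / 2.9043 = 0.2715
S_new/S_old = (A_new/A_old)^z = 0.06^0.2715 = exp(0.2715 × -2.8134) = 0.4659
Fraction lost = 1 − 0.4659 = 0.5341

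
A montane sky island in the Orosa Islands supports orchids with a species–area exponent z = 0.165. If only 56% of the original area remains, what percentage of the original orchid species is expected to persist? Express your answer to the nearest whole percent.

91%

S_new/S_old = (A_new/A_old)^z = 0.56^0.165
= exp(0.165 × ln 0.56) = exp(0.165 × -0.5798) = exp(-0.0957) ≈ 0.9088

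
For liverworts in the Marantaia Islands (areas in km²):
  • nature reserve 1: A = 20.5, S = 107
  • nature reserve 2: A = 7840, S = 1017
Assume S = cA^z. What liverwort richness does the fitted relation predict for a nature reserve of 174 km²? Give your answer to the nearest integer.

240

z = ln(1017/107) / ln(7840/20.5) = 2.2518 / 5.9466 = 0.3787
c = 107 / 20.5^0.3787 = 107 / 3.138 = 34.09
S₃ = 34.09 × 174^0.3787 = 34.09 × 7.054 ≈ 240.5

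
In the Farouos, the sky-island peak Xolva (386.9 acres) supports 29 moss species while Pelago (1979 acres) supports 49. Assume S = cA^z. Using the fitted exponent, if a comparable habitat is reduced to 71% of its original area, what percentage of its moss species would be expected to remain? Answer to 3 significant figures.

z = ln(49/29) / ln(1979/386.9) = 0.5245 / 1.6322 = 0.3214
S_new/S_old = (A_new/A_old)^z = 0.71^0.3214 = exp(0.3214 × -0.3425) = 0.8958

89.6%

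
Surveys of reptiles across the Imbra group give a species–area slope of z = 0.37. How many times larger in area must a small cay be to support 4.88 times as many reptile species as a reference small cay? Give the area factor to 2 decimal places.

72.54

(A₂/A₁)^0.37 = 4.88, so A₂/A₁ = 4.88^(1/0.37) = 4.88^2.703
ln(A₂/A₁) = ln 4.88 / 0.37 = 1.5851 / 0.37 = 4.2842
A₂/A₁ = e^4.2842 ≈ 72.54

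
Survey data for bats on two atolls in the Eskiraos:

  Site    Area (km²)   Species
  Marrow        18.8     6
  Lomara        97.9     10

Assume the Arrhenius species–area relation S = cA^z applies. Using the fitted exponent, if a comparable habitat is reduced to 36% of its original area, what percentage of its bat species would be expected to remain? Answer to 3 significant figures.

z = ln(10/6) / ln(97.9/18.8) = 0.5108 / 1.6501 = 0.3096
S_new/S_old = (A_new/A_old)^z = 0.36^0.3096 = exp(0.3096 × -1.0217) = 0.7289

72.9%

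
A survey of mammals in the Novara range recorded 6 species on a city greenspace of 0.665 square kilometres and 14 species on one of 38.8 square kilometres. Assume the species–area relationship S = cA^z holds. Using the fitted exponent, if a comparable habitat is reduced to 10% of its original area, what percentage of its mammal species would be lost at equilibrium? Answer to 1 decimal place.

38.1%

z = ln(14/6) / ln(38.8/0.665) = 0.8473 / 4.0664 = 0.2084
S_new/S_old = (A_new/A_old)^z = 0.1^0.2084 = exp(0.2084 × -2.3026) = 0.6189
Fraction lost = 1 − 0.6189 = 0.3811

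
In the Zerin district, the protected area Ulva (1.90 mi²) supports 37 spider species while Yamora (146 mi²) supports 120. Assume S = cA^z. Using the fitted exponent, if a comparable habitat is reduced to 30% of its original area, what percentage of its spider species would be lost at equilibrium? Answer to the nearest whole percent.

28%

z = ln(120/37) / ln(146/1.9) = 1.1766 / 4.3418 = 0.2710
S_new/S_old = (A_new/A_old)^z = 0.3^0.2710 = exp(0.2710 × -1.2040) = 0.7216
Fraction lost = 1 − 0.7216 = 0.2784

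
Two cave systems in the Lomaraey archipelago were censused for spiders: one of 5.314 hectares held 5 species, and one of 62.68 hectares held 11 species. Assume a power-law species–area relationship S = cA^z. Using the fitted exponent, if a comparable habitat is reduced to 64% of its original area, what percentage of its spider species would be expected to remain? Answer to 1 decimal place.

86.7%

z = ln(11/5) / ln(62.68/5.314) = 0.7885 / 2.4677 = 0.3195
S_new/S_old = (A_new/A_old)^z = 0.64^0.3195 = exp(0.3195 × -0.4463) = 0.8671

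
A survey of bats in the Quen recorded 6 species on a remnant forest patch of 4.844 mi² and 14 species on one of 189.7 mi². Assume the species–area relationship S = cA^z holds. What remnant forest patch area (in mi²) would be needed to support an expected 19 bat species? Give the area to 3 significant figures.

z = ln(14/6) / ln(189.7/4.844) = 0.8473 / 3.6677 = 0.2310
c = 6 / 4.844^0.2310 = 6 / 1.44 = 4.167
A = (19/4.167)^(1/0.2310) ⇒ ln A = ln(4.559)/0.2310 = 6.5674
A = e^6.5674 ≈ 711.5 mi²

711 mi²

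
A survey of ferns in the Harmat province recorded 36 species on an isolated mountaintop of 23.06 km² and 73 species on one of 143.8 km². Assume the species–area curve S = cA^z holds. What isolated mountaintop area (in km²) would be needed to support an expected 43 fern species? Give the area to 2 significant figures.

z = ln(73/36) / ln(143.8/23.06) = 0.7069 / 1.8303 = 0.3862
c = 36 / 23.06^0.3862 = 36 / 3.36 = 10.71
A = (43/10.71)^(1/0.3862) ⇒ ln A = ln(4.014)/0.3862 = 3.5981
A = e^3.5981 ≈ 36.53 km²

37 km²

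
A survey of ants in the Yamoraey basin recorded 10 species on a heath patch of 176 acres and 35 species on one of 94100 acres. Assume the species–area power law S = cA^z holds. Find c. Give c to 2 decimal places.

z = ln(S₂/S₁) / ln(A₂/A₁) = ln(35/10) / ln(94100/176) = 1.2528 / 6.2816 = 0.1994
c = S₁ / A₁^z = 10 / 176^0.1994 = 10 / 2.804 = 3.566

3.57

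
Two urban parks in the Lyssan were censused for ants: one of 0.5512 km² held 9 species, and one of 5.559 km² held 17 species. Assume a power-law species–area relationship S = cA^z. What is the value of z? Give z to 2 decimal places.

0.28

Taking logs: ln S = ln c + z ln A, so z = (ln S₂ − ln S₁)/(ln A₂ − ln A₁).
z = ln(17/9) / ln(5.559/0.5512) = ln(1.889) / ln(10.09) = 0.6360 / 2.3111 = 0.2752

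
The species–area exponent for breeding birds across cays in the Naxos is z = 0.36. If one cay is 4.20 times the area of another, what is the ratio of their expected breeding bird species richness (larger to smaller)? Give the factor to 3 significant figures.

S₂/S₁ = (A₂/A₁)^z = 4.2^0.36
ln(S₂/S₁) = 0.36 × ln 4.2 = 0.36 × 1.4351 = 0.5166
S₂/S₁ = e^0.5166 ≈ 1.676

1.68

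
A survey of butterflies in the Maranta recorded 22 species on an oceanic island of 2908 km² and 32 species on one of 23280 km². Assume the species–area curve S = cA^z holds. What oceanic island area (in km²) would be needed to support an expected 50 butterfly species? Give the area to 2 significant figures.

z = ln(32/22) / ln(23280/2908) = 0.3747 / 2.0801 = 0.1801
c = 22 / 2908^0.1801 = 22 / 4.206 = 5.23
A = (50/5.23)^(1/0.1801) ⇒ ln A = ln(9.56)/0.1801 = 12.5329
A = e^12.5329 ≈ 277322 km²

280000 km²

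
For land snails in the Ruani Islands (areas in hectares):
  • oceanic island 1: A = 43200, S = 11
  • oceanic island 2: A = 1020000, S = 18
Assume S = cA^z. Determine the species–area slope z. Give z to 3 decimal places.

0.156

Taking logs: ln S = ln c + z ln A, so z = (ln S₂ − ln S₁)/(ln A₂ − ln A₁).
z = ln(18/11) / ln(1020000/43200) = ln(1.636) / ln(23.61) = 0.4925 / 3.1617 = 0.1558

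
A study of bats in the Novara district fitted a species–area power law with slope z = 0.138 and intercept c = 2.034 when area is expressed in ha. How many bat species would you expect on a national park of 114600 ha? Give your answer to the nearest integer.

S = 2.034 × 114600^0.138
ln S = ln 2.034 + 0.138 × ln 114600 = 0.7100 + 0.138 × 11.6492 = 2.3176
S = e^2.3176 ≈ 10.15

10 species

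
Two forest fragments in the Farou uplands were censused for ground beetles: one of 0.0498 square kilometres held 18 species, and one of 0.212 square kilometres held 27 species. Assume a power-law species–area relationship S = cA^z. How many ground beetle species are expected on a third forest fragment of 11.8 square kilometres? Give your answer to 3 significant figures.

83.2

z = ln(27/18) / ln(0.212/0.0498) = 0.4055 / 1.4486 = 0.2799
c = 18 / 0.0498^0.2799 = 18 / 0.4319 = 41.68
S₃ = 41.68 × 11.8^0.2799 = 41.68 × 1.995 ≈ 83.17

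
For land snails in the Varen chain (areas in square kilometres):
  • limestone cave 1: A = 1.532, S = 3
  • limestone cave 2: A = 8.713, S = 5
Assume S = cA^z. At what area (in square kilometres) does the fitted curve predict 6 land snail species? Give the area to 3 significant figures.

z = ln(5/3) / ln(8.713/1.532) = 0.5108 / 1.7382 = 0.2939
c = 3 / 1.532^0.2939 = 3 / 1.134 = 2.647
A = (6/2.647)^(1/0.2939) ⇒ ln A = ln(2.267)/0.2939 = 2.7852
A = e^2.7852 ≈ 16.2 square kilometres

16.2 square kilometres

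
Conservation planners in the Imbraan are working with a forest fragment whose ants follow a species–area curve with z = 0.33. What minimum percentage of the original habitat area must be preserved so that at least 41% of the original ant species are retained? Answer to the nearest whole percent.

7%

Need (A_new/A_old)^0.33 = 0.41, so A_new/A_old = 0.41^(1/0.33) = 0.41^3.03
ln(A_new/A_old) = ln 0.41 / 0.33 = -0.8916 / 0.33 = -2.7018
A_new/A_old = e^-2.7018 ≈ 0.06708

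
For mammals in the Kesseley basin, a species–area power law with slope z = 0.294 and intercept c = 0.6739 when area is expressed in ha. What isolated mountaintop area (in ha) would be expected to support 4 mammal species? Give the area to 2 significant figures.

430 ha

4 = 0.6739 × A^0.294  ⇒  A^0.294 = 4/0.6739 = 5.936
ln A = ln(5.936) / 0.294 = 1.7810 / 0.294 = 6.0577
A = e^6.0577 ≈ 427.4 ha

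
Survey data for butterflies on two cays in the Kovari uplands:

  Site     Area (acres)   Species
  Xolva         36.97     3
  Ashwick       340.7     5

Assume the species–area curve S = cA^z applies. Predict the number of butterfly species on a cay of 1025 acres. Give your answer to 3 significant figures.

6.44

z = ln(5/3) / ln(340.7/36.97) = 0.5108 / 2.2209 = 0.2300
c = 3 / 36.97^0.2300 = 3 / 2.294 = 1.308
S₃ = 1.308 × 1025^0.2300 = 1.308 × 4.926 ≈ 6.442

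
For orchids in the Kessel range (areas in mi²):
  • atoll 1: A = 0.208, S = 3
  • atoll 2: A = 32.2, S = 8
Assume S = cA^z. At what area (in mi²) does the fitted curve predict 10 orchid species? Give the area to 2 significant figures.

z = ln(8/3) / ln(32.2/0.208) = 0.9808 / 5.0422 = 0.1945
c = 3 / 0.208^0.1945 = 3 / 0.7368 = 4.072
A = (10/4.072)^(1/0.1945) ⇒ ln A = ln(2.456)/0.1945 = 4.6191
A = e^4.6191 ≈ 101.4 mi²

100 mi²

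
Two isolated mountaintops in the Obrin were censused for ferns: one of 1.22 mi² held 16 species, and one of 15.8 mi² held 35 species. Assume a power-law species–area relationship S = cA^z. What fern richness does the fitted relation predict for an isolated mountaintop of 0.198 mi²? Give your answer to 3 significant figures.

9.18

z = ln(35/16) / ln(15.8/1.22) = 0.7828 / 2.5612 = 0.3056
c = 16 / 1.22^0.3056 = 16 / 1.063 = 15.06
S₃ = 15.06 × 0.198^0.3056 = 15.06 × 0.6096 ≈ 9.178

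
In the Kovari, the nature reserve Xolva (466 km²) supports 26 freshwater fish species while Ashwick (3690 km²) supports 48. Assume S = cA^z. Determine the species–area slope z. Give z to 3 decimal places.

Taking logs: ln S = ln c + z ln A, so z = (ln S₂ − ln S₁)/(ln A₂ − ln A₁).
z = ln(48/26) / ln(3690/466) = ln(1.846) / ln(7.918) = 0.6131 / 2.0692 = 0.2963

0.296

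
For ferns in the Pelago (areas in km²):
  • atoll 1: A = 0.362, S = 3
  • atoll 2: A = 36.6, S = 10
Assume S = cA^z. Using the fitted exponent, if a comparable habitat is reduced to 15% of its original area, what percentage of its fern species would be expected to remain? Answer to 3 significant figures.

61.0%

z = ln(10/3) / ln(36.6/0.362) = 1.2040 / 4.6162 = 0.2608
S_new/S_old = (A_new/A_old)^z = 0.15^0.2608 = exp(0.2608 × -1.8971) = 0.6097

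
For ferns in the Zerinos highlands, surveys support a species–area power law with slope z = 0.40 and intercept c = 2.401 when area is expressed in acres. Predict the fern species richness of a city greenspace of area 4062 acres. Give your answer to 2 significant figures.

S = 2.401 × 4062^0.4
ln S = ln 2.401 + 0.4 × ln 4062 = 0.8759 + 0.4 × 8.3094 = 4.1997
S = e^4.1997 ≈ 66.66

67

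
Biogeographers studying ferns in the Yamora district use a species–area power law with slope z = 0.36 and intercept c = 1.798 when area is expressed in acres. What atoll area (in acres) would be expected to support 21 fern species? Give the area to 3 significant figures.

21 = 1.798 × A^0.36  ⇒  A^0.36 = 21/1.798 = 11.68
ln A = ln(11.68) / 0.36 = 2.4578 / 0.36 = 6.8274
A = e^6.8274 ≈ 922.7 acres

923 acres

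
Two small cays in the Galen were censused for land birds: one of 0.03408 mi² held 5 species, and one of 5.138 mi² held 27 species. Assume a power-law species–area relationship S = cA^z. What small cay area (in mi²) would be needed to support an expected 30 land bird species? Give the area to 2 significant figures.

7.0 mi²

z = ln(27/5) / ln(5.138/0.03408) = 1.6864 / 5.0157 = 0.3362
c = 5 / 0.03408^0.3362 = 5 / 0.3211 = 15.57
A = (30/15.57)^(1/0.3362) ⇒ ln A = ln(1.926)/0.3362 = 1.9500
A = e^1.9500 ≈ 7.029 mi²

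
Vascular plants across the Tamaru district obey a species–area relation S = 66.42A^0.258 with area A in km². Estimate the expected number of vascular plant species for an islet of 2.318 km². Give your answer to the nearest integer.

S = 66.42 × 2.318^0.258 = 66.42 × 1.242 ≈ 82.51

83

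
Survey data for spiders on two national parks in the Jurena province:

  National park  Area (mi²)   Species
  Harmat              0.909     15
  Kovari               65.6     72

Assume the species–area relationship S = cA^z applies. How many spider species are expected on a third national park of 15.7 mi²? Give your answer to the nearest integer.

z = ln(72/15) / ln(65.6/0.909) = 1.5686 / 4.2790 = 0.3666
c = 15 / 0.909^0.3666 = 15 / 0.9656 = 15.53
S₃ = 15.53 × 15.7^0.3666 = 15.53 × 2.744 ≈ 42.63

43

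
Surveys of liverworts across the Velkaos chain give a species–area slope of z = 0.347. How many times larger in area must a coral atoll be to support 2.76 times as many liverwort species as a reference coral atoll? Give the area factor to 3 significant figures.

(A₂/A₁)^0.347 = 2.76, so A₂/A₁ = 2.76^(1/0.347) = 2.76^2.882
ln(A₂/A₁) = ln 2.76 / 0.347 = 1.0152 / 0.347 = 2.9257
A₂/A₁ = e^2.9257 ≈ 18.65

18.6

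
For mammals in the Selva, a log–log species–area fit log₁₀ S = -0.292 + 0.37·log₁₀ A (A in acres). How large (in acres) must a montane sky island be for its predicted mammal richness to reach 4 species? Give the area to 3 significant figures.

4 = 0.5105 × A^0.37  ⇒  A^0.37 = 4/0.5105 = 7.835
ln A = ln(7.835) / 0.37 = 2.0586 / 0.37 = 5.5639
A = e^5.5639 ≈ 260.8 acres

261 acres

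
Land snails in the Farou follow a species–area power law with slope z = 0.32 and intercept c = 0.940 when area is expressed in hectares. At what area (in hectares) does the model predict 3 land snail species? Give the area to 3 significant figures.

3 = 0.94 × A^0.32  ⇒  A^0.32 = 3/0.94 = 3.191
ln A = ln(3.191) / 0.32 = 1.1605 / 0.32 = 3.6265
A = e^3.6265 ≈ 37.58 hectares

37.6 hectares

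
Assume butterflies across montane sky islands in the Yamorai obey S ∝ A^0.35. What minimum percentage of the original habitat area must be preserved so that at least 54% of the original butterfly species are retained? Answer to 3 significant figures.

Need (A_new/A_old)^0.35 = 0.54, so A_new/A_old = 0.54^(1/0.35) = 0.54^2.857
ln(A_new/A_old) = ln 0.54 / 0.35 = -0.6162 / 0.35 = -1.7605
A_new/A_old = e^-1.7605 ≈ 0.172

17.2%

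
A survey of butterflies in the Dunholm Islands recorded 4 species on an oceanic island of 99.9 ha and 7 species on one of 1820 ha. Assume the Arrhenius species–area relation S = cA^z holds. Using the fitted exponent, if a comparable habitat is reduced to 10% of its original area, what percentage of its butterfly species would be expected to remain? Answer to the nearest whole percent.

64%

z = ln(7/4) / ln(1820/99.9) = 0.5596 / 2.9024 = 0.1928
S_new/S_old = (A_new/A_old)^z = 0.1^0.1928 = exp(0.1928 × -2.3026) = 0.6415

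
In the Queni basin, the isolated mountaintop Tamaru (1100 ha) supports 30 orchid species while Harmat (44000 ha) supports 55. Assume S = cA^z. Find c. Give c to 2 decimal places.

9.49

z = ln(S₂/S₁) / ln(A₂/A₁) = ln(55/30) / ln(44000/1100) = 0.6061 / 3.6889 = 0.1643
c = S₁ / A₁^z = 30 / 1100^0.1643 = 30 / 3.16 = 9.492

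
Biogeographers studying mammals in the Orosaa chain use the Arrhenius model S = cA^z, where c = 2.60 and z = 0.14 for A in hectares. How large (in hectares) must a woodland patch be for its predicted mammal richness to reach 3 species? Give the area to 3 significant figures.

2.78 hectares

3 = 2.6 × A^0.14  ⇒  A^0.14 = 3/2.6 = 1.154
ln A = ln(1.154) / 0.14 = 0.1431 / 0.14 = 1.0221
A = e^1.0221 ≈ 2.779 hectares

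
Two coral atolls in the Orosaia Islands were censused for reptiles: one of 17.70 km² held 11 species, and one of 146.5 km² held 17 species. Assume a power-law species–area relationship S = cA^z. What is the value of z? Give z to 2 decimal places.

Taking logs: ln S = ln c + z ln A, so z = (ln S₂ − ln S₁)/(ln A₂ − ln A₁).
z = ln(17/11) / ln(146.5/17.7) = ln(1.545) / ln(8.277) = 0.4353 / 2.1135 = 0.2060

0.21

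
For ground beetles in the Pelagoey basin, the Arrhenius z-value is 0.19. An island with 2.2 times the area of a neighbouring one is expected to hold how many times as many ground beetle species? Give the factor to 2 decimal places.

1.16

S₂/S₁ = (A₂/A₁)^z = 2.2^0.19
ln(S₂/S₁) = 0.19 × ln 2.2 = 0.19 × 0.7885 = 0.1498
S₂/S₁ = e^0.1498 ≈ 1.162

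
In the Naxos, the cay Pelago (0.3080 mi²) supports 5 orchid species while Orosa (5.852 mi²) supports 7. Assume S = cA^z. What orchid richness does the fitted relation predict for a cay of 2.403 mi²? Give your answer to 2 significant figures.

z = ln(7/5) / ln(5.852/0.308) = 0.3365 / 2.9444 = 0.1143
c = 5 / 0.308^0.1143 = 5 / 0.8741 = 5.72
S₃ = 5.72 × 2.403^0.1143 = 5.72 × 1.105 ≈ 6.323

6.3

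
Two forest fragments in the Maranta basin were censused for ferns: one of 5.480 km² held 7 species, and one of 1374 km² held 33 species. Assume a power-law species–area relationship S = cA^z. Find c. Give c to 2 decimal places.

4.34

z = ln(S₂/S₁) / ln(A₂/A₁) = ln(33/7) / ln(1374/5.48) = 1.5506 / 5.5244 = 0.2807
c = S₁ / A₁^z = 7 / 5.48^0.2807 = 7 / 1.612 = 4.342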